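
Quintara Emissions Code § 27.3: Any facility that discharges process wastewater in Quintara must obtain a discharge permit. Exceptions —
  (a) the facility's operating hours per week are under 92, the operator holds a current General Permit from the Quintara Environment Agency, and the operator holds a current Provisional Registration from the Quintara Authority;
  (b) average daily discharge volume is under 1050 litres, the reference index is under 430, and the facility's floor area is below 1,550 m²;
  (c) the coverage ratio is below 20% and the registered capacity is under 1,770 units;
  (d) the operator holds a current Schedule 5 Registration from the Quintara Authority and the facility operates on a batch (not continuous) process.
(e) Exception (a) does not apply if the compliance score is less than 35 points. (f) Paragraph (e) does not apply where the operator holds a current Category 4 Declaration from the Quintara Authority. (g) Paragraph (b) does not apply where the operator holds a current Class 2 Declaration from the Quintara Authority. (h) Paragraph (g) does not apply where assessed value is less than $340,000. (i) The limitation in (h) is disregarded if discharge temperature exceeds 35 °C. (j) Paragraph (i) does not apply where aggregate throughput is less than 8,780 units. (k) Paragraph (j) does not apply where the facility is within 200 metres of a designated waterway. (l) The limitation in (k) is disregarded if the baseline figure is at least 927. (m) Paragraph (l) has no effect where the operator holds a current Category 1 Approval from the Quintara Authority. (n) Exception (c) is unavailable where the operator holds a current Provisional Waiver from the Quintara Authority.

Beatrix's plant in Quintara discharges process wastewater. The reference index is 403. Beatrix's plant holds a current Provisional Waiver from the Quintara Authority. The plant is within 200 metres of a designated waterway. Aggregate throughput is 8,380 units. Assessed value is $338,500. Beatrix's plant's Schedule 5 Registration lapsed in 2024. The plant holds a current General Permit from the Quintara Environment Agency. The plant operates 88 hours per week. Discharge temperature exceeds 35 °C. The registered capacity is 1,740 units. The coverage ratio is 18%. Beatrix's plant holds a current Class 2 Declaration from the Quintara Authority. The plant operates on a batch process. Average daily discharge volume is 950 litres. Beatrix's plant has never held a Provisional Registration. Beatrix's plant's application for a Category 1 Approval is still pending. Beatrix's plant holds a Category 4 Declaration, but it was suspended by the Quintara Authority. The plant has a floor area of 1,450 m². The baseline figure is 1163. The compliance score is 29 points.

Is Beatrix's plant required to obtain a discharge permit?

Exception (a) fails — the Provisional Registration is not current.
Exception (b) is satisfied on its face — average daily discharge volume is 950 litres, under the 1050 litres limit; the reference index is 403, under the 430 limit; the facility's floor area is 1,450 m², below the 1,550 m² limit. As to paragraphs (g)–(m): (g) applies (a current Class 2 Declaration is held), but yields to (h): (h) operates against (g): assessed value is $338,500, less than the $340,000 limit. (i) applies (discharge temperature exceeds 35 °C), but is set aside by (j): (j) operates — aggregate throughput is 8,380 units, less than the 8,780 units limit. (k) is engaged (the plant is within 200 m of a designated waterway), but is overridden by (l): (l) is triggered — the baseline figure is 1,163, meeting the 927 threshold. (m) is inapplicable (the Category 1 Approval is not current), so (l) stands. (b) remains available.
All of (c)'s requirements are met (the coverage ratio is 18%, below the 20% limit; the registered capacity is 1,740 units, under the 1,770 units limit). However, paragraph (n) must be considered: (n) operates against (c): a current Provisional Waiver is held. So (c) is unavailable.
Exception (d) fails — the Schedule 5 Registration is not current.

No — exception (b) applies; Beatrix's plant is not required to obtain a discharge permit.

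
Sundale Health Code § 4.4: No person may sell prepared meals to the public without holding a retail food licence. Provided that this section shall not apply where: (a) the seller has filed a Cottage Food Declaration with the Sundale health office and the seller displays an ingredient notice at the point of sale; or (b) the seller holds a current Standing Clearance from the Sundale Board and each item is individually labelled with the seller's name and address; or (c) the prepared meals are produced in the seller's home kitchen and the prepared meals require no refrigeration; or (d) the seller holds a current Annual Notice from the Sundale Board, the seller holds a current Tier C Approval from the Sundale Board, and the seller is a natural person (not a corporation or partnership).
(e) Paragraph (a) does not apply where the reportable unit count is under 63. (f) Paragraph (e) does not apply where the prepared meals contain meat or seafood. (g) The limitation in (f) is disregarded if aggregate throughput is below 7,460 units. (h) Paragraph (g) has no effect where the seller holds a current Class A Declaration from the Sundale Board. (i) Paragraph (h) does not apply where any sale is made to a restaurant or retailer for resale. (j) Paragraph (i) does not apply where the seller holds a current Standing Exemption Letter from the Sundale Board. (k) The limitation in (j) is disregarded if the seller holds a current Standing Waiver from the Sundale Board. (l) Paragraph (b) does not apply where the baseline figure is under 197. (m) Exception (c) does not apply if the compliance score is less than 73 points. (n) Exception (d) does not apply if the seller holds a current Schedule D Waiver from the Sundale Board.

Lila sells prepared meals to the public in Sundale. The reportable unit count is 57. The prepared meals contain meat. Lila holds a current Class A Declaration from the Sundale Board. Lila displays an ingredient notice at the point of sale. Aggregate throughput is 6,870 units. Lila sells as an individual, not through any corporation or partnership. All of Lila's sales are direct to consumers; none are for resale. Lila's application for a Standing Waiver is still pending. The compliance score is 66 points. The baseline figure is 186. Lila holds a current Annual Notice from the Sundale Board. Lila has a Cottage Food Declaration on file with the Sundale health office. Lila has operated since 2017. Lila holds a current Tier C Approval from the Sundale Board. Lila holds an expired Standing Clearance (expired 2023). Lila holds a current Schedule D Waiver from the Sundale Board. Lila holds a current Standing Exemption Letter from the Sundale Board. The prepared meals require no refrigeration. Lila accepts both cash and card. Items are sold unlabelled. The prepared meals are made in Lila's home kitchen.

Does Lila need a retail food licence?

No — exception (a) applies; Lila is not required to hold a retail food licence.

Exception (a)'s conditions are all satisfied: a Cottage Food Declaration is on file; an ingredient notice is displayed. Applying paragraphs (e)–(k): (e) would limit (a) — the reportable unit count is 57, under the 63 limit — but (f) sets (e) aside: (f) operates against (e): the prepared meals contain meat. (g) would limit (f) — aggregate throughput is 6,870 units, below the 7,460 units limit — but (h) sets (g) aside: (h) is engaged — a current Class A Declaration is held. (i), which would lift (h), is not engaged — no sales are for resale. Exception (a) stands.
Exception (b) fails — there is no Standing Clearance in force.
Exception (c): the prepared meals are home-kitchen produced; the prepared meals are shelf-stable — every condition holds. Turning to paragraph (m): (m) operates against (c): the compliance score is 66 points, less than the 73 points limit. Exception (c) does not apply.
Exception (d) is satisfied on its face — a current Annual Notice is held; a current Tier C Approval is held; the seller is a natural person. But applying paragraph (n): (n) operates against (d): a current Schedule D Waiver is held. So (d) is unavailable.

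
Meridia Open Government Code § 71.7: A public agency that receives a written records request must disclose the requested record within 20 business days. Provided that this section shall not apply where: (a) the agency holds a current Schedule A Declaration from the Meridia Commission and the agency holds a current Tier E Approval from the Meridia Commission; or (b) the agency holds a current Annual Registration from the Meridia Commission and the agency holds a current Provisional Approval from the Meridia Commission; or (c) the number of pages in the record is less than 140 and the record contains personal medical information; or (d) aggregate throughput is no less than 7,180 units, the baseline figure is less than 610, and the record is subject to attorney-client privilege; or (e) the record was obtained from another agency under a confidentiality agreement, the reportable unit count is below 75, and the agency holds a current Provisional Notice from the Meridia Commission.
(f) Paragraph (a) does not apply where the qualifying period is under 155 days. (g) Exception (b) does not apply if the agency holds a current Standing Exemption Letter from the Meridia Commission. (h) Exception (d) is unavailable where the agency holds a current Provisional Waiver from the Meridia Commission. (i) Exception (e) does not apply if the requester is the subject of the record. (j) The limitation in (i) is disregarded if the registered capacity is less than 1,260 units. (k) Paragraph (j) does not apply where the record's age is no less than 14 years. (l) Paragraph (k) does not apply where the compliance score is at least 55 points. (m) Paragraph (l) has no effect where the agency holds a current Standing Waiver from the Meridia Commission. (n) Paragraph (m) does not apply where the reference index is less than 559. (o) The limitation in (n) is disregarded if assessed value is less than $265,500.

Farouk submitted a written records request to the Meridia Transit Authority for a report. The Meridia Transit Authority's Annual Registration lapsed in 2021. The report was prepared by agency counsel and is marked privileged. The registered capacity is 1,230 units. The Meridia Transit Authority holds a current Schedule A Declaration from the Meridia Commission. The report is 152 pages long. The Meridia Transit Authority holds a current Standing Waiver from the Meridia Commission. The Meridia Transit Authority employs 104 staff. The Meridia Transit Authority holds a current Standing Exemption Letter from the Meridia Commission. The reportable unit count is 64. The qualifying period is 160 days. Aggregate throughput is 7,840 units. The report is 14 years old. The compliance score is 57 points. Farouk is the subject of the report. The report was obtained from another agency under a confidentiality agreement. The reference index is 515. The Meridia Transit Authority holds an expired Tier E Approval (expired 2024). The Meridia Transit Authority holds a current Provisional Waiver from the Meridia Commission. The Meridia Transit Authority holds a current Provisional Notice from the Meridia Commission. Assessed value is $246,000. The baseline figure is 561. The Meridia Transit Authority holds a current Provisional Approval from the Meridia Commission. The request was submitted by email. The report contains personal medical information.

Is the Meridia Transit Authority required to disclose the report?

Exception (a) does not apply: the Tier E Approval is not current.
Exception (b) does not apply: the Annual Registration is not current.
Exception (c) fails — the number of pages in the record is 152, not less than 140.
All of (d)'s requirements are met (aggregate throughput is 7,840 units, meeting the 7,180 units threshold; the baseline figure is 561, less than the 610 limit; the report is privileged). But: (h) applies — a current Provisional Waiver is held. So (d) is unavailable.
Exception (e) is satisfied on its face — the report was obtained under a confidentiality agreement; the reportable unit count is 64, below the 75 limit; a current Provisional Notice is held. Turning to paragraphs (i)–(o): (i) is engaged — Farouk is the subject of the report. (j) is triggered (the registered capacity is 1,230 units, less than the 1,260 units limit), but is overridden by (k): (k) operates — the record's age is 14 years, meeting the 14 years threshold. (l) applies (the compliance score is 57 points, meeting the 55 points threshold), but is overridden by (m): (m) operates — a current Standing Waiver is held. (n) is triggered (the reference index is 515, less than the 559 limit), but is displaced by (o): (o) applies — assessed value is $246,000, less than the $265,500 limit. (e) is therefore removed.
No exception applies. The general rule governs.

Yes — the Meridia Transit Authority must disclose the report.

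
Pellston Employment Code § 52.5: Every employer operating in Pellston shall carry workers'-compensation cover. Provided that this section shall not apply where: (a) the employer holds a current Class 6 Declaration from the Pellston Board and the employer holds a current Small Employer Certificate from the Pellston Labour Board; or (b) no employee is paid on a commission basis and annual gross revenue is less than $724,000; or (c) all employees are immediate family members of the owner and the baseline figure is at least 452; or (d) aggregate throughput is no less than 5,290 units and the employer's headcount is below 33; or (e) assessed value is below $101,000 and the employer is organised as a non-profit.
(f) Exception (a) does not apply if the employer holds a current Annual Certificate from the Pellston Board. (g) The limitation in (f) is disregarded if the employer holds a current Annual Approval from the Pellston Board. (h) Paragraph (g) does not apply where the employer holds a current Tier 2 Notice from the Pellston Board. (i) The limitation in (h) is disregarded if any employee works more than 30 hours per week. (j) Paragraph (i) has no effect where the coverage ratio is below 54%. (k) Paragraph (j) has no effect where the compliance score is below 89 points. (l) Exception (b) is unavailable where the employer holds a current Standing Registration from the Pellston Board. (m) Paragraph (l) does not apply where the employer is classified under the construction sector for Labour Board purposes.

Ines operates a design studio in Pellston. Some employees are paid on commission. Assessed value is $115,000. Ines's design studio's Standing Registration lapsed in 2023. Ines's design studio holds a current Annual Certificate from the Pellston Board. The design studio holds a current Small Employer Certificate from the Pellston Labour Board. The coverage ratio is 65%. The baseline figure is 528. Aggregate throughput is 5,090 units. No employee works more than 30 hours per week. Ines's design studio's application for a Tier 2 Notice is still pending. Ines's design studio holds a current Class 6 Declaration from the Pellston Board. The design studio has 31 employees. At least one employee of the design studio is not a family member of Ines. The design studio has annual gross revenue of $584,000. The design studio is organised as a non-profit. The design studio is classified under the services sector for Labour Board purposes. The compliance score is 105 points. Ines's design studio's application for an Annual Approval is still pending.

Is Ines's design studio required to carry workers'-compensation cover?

Exception (a): a current Class 6 Declaration is held; a current Small Employer Certificate is held — every condition holds. But: (f) operates against (a): a current Annual Certificate is held. (g) is not triggered (no current Annual Approval is held), so (f) stands. Exception (a) does not apply.
Exception (b) fails — some employees are paid on commission.
Exception (c) fails — at least one employee is not a family member.
Exception (d) does not apply: aggregate throughput is 5,090 units, short of 5,290 units.
Exception (e) requires that assessed value is below $101,000; but assessed value is $115,000, not below $101,000, so (e) is unavailable.
No exception applies. The general rule governs.

Yes — Ines's design studio must carry workers'-compensation cover.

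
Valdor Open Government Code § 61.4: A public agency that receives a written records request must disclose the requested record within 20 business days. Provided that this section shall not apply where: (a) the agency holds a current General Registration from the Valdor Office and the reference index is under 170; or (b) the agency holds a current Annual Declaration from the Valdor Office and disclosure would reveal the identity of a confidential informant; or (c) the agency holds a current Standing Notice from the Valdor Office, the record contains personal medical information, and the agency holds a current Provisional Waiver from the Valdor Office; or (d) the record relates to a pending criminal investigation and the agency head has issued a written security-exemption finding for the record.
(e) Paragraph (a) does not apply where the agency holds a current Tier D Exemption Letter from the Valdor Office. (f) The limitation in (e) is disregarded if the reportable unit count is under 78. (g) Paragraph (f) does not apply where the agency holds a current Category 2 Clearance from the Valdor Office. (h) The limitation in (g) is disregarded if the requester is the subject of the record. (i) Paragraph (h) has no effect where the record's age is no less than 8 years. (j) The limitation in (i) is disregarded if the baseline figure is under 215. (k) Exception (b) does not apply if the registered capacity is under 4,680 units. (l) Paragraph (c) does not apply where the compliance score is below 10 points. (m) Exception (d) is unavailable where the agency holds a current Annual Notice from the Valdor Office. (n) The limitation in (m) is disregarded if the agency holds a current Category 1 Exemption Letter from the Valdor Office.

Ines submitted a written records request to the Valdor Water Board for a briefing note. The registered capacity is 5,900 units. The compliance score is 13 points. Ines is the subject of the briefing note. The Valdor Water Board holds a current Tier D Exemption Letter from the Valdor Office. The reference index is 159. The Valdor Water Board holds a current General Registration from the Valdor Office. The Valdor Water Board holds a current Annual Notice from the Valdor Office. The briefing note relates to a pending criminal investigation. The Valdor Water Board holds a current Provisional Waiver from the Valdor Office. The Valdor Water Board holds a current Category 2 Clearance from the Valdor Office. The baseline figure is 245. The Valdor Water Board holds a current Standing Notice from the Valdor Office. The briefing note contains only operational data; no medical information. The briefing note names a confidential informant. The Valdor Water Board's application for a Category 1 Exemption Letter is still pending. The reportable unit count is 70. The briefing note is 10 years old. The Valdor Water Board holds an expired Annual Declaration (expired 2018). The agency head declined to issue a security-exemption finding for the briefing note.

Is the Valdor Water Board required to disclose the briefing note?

Exception (a)'s conditions are all satisfied: a current General Registration is held; the reference index is 159, under the 170 limit. But: (e) is triggered — a current Tier D Exemption Letter is held. (f) is triggered (the reportable unit count is 70, under the 78 limit), but is set aside by (g): (g) operates against (f): a current Category 2 Clearance is held. (h) applies (Ines is the subject of the briefing note), but is displaced by (i): (i) operates against (h): the record's age is 10 years, meeting the 8 years threshold. (j) is not engaged (the baseline figure is 245, not under 215), so (i) stands. Exception (a) does not apply.
Exception (b) fails — no current Annual Declaration is held.
Exception (c) does not apply: the briefing note contains only operational data.
Exception (d) requires that the agency head has issued a written security-exemption finding for the record; but the agency head declined to issue a security-exemption finding, so (d) is unavailable.
Every exception is unavailable, so the rule governs.

Yes — the Valdor Water Board must disclose the briefing note.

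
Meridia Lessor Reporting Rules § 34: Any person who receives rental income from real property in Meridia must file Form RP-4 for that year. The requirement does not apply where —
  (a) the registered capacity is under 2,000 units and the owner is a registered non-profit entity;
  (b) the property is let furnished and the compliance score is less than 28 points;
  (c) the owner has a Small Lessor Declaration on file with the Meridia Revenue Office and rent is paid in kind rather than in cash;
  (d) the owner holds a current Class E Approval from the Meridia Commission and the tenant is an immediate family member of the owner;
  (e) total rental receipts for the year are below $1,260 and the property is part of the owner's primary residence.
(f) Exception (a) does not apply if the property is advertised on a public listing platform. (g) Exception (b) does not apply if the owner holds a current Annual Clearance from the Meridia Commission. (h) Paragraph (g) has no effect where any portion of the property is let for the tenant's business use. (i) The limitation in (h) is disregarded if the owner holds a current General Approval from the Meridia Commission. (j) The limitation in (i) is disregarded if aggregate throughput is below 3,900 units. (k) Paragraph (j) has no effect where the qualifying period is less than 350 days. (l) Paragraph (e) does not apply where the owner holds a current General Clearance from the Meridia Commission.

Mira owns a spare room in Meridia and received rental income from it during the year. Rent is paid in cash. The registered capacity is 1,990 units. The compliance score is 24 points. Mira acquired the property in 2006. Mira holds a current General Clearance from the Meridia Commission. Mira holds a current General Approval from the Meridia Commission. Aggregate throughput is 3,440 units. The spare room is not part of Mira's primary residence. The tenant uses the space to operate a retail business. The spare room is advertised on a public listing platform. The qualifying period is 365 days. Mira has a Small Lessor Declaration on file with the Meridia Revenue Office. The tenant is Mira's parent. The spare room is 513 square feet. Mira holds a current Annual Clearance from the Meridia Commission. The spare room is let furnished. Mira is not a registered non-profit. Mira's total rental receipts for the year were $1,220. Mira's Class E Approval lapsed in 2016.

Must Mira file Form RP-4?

No — exception (b) applies; Mira is not required to file Form RP-4.

Exception (a) does not apply: Mira is not a registered non-profit.
All of (b)'s requirements are met (the property is let furnished; the compliance score is 24 points, less than the 28 points limit). Under paragraphs (g)–(k): (g) is triggered (a current Annual Clearance is held), but yields to (h): (h) operates against (g): the space is let for business use. (i) operates (a current General Approval is held), but is displaced by (j): (j) operates against (i): aggregate throughput is 3,440 units, below the 3,900 units limit. (k), which would lift (j), is not engaged — the qualifying period is 365 days, not less than 350 days. (b) remains available.
Exception (c) fails — rent is paid in cash.
Exception (d) does not apply: the Class E Approval is not current.
Exception (e) fails — the spare room is not part of the primary residence.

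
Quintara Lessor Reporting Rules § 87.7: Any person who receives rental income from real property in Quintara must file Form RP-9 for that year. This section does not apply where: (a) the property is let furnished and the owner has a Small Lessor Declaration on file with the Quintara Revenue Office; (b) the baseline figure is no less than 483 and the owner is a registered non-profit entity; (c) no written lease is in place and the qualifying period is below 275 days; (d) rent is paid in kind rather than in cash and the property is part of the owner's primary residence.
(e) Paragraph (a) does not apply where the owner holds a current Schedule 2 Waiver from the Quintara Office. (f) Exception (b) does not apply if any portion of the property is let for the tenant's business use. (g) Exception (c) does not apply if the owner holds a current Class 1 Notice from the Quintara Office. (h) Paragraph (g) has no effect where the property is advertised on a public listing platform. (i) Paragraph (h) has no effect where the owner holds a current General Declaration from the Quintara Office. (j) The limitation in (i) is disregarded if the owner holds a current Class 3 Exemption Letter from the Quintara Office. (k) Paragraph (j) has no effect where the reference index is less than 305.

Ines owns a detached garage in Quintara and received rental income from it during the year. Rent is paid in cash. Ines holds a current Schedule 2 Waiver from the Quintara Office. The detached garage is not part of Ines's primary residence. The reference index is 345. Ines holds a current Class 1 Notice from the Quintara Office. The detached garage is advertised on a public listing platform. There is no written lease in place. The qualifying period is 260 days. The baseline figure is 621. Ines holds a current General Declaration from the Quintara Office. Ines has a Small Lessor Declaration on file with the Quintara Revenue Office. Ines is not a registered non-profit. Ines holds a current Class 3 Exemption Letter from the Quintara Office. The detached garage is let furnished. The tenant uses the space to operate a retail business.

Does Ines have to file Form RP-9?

Exception (a) is satisfied on its face — the property is let furnished; a Small Lessor Declaration is on file. Turning to paragraph (e): (e) operates against (a): a current Schedule 2 Waiver is held. So (a) is unavailable.
Exception (b) fails — Ines is not a registered non-profit.
All of (c)'s requirements are met (there is no written lease; the qualifying period is 260 days, below the 275 days limit). Considering the limiting provisions: (g) operates (a current Class 1 Notice is held), but is set aside by (h): (h) is engaged — the property is publicly advertised. (i) would limit (h) — a current General Declaration is held — but (j) sets (i) aside: (j) operates against (i): a current Class 3 Exemption Letter is held. (k) is inapplicable (the reference index is 345, not less than 305), so (j) stands. (c) remains available.
Exception (d) requires that rent is paid in kind rather than in cash; but rent is paid in cash, so (d) is unavailable.

No — exception (c) applies; Ines is not required to file Form RP-9.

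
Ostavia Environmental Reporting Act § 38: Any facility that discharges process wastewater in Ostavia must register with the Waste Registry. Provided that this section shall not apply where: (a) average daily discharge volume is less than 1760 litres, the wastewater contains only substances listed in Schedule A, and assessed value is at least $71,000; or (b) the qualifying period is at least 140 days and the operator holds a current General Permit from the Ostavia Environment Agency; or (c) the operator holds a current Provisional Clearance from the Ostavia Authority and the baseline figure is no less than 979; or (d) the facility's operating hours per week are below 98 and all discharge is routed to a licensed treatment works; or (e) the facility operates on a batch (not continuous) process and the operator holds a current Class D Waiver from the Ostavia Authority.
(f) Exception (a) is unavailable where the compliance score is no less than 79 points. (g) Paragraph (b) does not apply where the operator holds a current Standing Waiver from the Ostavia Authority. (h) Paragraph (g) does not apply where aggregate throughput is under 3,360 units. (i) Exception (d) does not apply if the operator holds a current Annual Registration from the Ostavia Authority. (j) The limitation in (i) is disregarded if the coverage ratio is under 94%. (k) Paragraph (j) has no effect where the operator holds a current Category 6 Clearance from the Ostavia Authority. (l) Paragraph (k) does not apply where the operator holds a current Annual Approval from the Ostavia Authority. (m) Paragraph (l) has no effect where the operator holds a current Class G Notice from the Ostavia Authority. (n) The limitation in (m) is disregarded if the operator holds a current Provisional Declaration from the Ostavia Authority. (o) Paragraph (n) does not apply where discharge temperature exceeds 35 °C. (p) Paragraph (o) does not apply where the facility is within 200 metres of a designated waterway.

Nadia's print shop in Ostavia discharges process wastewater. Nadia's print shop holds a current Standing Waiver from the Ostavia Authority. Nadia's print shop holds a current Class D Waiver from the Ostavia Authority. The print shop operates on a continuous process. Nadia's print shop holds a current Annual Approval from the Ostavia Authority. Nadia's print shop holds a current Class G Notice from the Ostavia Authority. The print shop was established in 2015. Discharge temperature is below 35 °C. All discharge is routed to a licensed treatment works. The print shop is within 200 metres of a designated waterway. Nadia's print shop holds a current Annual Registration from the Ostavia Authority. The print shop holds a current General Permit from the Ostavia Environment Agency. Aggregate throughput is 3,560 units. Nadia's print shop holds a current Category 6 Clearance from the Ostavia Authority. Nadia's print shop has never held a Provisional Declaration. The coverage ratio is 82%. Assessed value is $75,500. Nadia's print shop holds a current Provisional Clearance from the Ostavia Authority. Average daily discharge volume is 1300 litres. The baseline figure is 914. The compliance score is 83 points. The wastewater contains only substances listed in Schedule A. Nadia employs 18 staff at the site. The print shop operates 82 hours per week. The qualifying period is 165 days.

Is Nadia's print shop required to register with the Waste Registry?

All of (a)'s requirements are met (average daily discharge volume is 1300 litres, less than the 1760 litres limit; the wastewater is Schedule-A-only; assessed value is $75,500, meeting the $71,000 threshold). But: (f) operates against (a): the compliance score is 83 points, meeting the 79 points threshold. (a) is therefore removed.
Exception (b) is satisfied on its face — the qualifying period is 165 days, meeting the 140 days threshold; a current General Permit is held. But applying paragraphs (g)–(h): (g) operates against (b): a current Standing Waiver is held. (h) is not engaged (aggregate throughput is 3,560 units, not under 3,360 units), so (g) stands. (b) is therefore removed.
Exception (c) fails — the baseline figure is 914, short of 979.
All of (d)'s requirements are met (the facility's operating hours per week are 82, below the 98 limit; discharge is routed to a licensed treatment works). However, paragraphs (i)–(p) must be considered: (i) operates against (d): a current Annual Registration is held. (j) is triggered (the coverage ratio is 82%, under the 94% limit), but is overridden by (k): (k) operates against (j): a current Category 6 Clearance is held. (l) operates (a current Annual Approval is held), but is displaced by (m): (m) applies — a current Class G Notice is held. (n), which would lift (m), does not operate here — the Provisional Declaration is not current. So (d) is unavailable.
Exception (e) fails — the facility operates on a continuous process.
No exception is made out. Nadia's print shop falls within the general rule.

Yes — Nadia's print shop must register with the Waste Registry.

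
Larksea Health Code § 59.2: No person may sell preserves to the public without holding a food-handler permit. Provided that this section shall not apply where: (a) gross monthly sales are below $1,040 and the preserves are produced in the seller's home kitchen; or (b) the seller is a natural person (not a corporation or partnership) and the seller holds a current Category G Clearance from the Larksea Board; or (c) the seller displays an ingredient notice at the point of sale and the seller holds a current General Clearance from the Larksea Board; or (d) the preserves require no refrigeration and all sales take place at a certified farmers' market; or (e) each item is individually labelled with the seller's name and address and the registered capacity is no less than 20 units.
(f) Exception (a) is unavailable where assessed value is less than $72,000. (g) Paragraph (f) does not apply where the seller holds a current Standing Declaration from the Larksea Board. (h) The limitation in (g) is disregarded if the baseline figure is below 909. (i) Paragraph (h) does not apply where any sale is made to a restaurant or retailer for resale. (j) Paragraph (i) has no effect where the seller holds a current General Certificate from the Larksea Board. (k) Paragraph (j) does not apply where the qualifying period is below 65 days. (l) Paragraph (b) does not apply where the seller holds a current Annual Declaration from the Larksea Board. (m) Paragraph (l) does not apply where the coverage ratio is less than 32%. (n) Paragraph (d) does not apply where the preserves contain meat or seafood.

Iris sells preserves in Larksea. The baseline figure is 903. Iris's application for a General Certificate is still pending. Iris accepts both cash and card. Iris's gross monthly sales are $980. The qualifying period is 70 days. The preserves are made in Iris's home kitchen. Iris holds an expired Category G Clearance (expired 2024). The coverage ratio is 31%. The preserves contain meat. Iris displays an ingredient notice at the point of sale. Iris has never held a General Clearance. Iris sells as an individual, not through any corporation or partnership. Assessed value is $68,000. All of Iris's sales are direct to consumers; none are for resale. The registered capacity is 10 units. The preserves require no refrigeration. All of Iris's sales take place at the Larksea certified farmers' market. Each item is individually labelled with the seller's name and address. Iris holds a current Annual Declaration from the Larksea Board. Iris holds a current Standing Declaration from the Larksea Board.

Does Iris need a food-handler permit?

Yes — Iris must hold a food-handler permit.

Exception (a): gross monthly sales are $980, below the $1,040 limit; the preserves are home-kitchen produced — every condition holds. But: (f) operates against (a): assessed value is $68,000, less than the $72,000 limit. (g) would limit (f) — a current Standing Declaration is held — but (h) sets (g) aside: (h) applies — the baseline figure is 903, below the 909 limit. (i), which would lift (h), is not triggered — no sales are for resale. (a) is therefore removed.
Exception (b) requires that the seller holds a current Category G Clearance from the Larksea Board; but no current Category G Clearance is held, so (b) is unavailable.
Exception (c) requires that the seller holds a current General Clearance from the Larksea Board; but no current General Clearance is held, so (c) is unavailable.
Exception (d): the preserves are shelf-stable; all sales are at a certified farmers' market — every condition holds. But: (n) applies — the preserves contain meat. Exception (d) does not apply.
Exception (e) fails — the registered capacity is 10 units, short of 20 units.
None of the exceptions is available; § 59.2 applies in full.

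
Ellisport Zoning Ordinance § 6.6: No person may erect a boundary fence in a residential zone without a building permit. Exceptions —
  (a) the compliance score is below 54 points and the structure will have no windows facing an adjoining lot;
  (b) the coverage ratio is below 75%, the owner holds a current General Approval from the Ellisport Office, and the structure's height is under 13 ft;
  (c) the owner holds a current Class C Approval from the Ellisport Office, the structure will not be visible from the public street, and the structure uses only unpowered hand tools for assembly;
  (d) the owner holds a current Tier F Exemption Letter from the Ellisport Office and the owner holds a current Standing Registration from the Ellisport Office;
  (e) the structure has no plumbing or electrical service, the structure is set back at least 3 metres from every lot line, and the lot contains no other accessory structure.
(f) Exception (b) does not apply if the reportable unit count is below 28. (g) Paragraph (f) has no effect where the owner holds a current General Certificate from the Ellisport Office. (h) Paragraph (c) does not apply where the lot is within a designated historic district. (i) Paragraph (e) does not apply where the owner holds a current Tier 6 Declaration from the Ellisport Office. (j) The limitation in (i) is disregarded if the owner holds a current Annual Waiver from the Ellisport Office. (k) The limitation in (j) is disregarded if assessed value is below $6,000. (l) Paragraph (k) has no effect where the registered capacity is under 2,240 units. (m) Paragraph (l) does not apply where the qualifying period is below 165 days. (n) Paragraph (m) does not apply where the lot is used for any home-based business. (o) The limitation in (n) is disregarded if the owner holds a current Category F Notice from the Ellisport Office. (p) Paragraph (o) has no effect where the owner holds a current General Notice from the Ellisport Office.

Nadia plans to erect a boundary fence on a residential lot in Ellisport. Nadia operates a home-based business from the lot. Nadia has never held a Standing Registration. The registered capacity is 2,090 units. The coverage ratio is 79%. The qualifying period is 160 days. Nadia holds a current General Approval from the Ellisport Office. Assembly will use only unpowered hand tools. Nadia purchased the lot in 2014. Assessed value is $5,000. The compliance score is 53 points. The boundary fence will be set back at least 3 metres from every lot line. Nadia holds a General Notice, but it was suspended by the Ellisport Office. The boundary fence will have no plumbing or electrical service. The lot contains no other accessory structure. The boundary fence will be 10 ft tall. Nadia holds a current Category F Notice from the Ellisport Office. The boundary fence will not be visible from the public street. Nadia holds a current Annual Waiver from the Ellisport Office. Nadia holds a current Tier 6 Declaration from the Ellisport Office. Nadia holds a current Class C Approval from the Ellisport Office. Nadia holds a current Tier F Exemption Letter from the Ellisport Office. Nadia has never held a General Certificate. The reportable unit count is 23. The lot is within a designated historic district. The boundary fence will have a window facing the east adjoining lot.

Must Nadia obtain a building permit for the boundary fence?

Exception (a) requires that the structure will have no windows facing an adjoining lot; but a window faces an adjoining lot, so (a) is unavailable.
Exception (b) requires that the coverage ratio is below 75%; but the coverage ratio is 79%, not below 75%, so (b) is unavailable.
All of (c)'s requirements are met (a current Class C Approval is held; the structure will not be visible from the street; assembly uses only hand tools). However, paragraph (h) must be considered: (h) operates against (c): the lot is in a historic district. Exception (c) does not apply.
Exception (d) fails — there is no Standing Registration in force.
Exception (e) is satisfied on its face — there is no plumbing or electrical service; the setback is at least 3 m on every side; the lot has no other accessory structure. However, paragraphs (i)–(p) must be considered: (i) operates against (e): a current Tier 6 Declaration is held. (j) operates (a current Annual Waiver is held), but is displaced by (k): (k) operates against (j): assessed value is $5,000, below the $6,000 limit. (l) would limit (k) — the registered capacity is 2,090 units, under the 2,240 units limit — but (m) sets (l) aside: (m) is engaged — the qualifying period is 160 days, below the 165 days limit. (n) applies (a home-based business operates on the lot), but is overridden by (o): (o) operates against (n): a current Category F Notice is held. (p) does not operate here (the General Notice is not current), so (o) stands. Exception (e) does not apply.
No exception applies. The general rule governs.

Yes — Nadia must obtain a building permit.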